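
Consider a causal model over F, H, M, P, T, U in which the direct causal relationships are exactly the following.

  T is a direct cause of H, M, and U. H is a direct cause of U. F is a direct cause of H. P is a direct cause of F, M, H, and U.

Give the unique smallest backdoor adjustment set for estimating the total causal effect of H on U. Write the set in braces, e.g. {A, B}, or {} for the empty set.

{P, T}

Variables eligible for adjustment (non-descendants of H, excluding H and U): {F, M, P, T}.
Backdoor paths from H to U:
  P1: H <- P -> M <- T -> U
  P2: H <- P -> U
  P3: H <- T -> M <- P -> U
  P4: H <- T -> U
  P5: H <- F <- P -> M <- T -> U
  P6: H <- F <- P -> U
The empty set is not sufficient: P2 (H <- P -> U) has no collider blocking it and no conditioned non-collider, so it is open.
Try {P, T}:
  P1: blocked at fork node P ∈ conditioning set.
  P2: blocked at fork node P ∈ conditioning set.
  P3: blocked at fork node T ∈ conditioning set.
  P4: blocked at fork node T ∈ conditioning set.
  P5: blocked at fork node P ∈ conditioning set.
  P6: blocked at fork node P ∈ conditioning set.
{P, T} contains no descendant of H and blocks every backdoor path.
Every element of {P, T} is needed (dropping P leaves P2 open; dropping T leaves P4 open), so no proper subset is valid.
Among all size-2 subsets of the eligible variables, only {P, T} blocks every backdoor path, so it is the unique smallest valid adjustment set.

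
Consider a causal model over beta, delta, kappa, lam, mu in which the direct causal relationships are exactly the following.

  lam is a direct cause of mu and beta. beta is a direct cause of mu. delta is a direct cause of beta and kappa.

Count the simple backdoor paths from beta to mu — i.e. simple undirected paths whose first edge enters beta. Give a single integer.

A backdoor path from beta to mu is any simple undirected path whose first edge points into beta (i.e. leaves beta via a parent).
Parents of beta: {delta, lam}.
Enumerating:
  P1: beta <- lam -> mu
That exhausts the simple backdoor paths. Count: 1.

1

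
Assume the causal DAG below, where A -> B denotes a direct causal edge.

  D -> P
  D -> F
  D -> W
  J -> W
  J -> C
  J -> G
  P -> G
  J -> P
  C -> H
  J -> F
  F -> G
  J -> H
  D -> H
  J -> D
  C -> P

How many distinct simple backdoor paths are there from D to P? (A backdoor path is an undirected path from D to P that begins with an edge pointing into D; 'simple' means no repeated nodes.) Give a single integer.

A backdoor path from D to P is any simple undirected path whose first edge points into D (i.e. leaves D via a parent).
Parents of D: {J}.
Enumerating:
  P1: D <- J -> F -> G <- P
  P2: D <- J -> C -> P
  P3: D <- J -> P
  P4: D <- J -> H <- C -> P
  P5: D <- J -> G <- P
That exhausts the simple backdoor paths. Count: 5.

5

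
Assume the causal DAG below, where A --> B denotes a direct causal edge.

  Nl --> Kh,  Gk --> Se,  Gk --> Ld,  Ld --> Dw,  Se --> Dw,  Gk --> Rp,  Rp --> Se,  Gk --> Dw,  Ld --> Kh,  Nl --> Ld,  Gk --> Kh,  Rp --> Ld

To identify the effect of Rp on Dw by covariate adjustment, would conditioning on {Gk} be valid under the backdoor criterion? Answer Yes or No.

Yes

Backdoor paths from Rp to Dw (paths whose first edge points into Rp):
  P1: Rp <- Gk -> Se -> Dw
  P2: Rp <- Gk -> Ld -> Dw
  P3: Rp <- Gk -> Dw
  P4: Rp <- Gk -> Kh <- Nl -> Ld -> Dw
  P5: Rp <- Gk -> Kh <- Ld -> Dw
Condition 1 (no descendant of Rp in the set): holds — descendants of Rp are {Dw, Kh, Ld, Se}; none are in {Gk}.
Condition 2 (every backdoor path blocked by {Gk}):
  P1: blocked at fork node Gk ∈ conditioning set.
  P2: blocked at fork node Gk ∈ conditioning set.
  P3: blocked at fork node Gk ∈ conditioning set.
  P4: blocked at fork node Gk ∈ conditioning set.
  P5: blocked at fork node Gk ∈ conditioning set.
{Gk} satisfies the backdoor criterion.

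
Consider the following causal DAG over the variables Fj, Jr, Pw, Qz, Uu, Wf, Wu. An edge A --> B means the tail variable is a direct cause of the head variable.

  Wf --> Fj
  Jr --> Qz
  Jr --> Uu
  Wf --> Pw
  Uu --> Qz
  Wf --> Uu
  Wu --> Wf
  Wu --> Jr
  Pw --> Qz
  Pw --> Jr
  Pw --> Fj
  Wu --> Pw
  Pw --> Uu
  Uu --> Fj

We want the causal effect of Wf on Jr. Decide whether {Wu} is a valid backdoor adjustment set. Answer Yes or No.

Yes

Backdoor paths from Wf to Jr (paths whose first edge points into Wf):
  P1: Wf <- Wu -> Pw -> Jr
  P2: Wf <- Wu -> Pw -> Uu <- Jr
  P3: Wf <- Wu -> Pw -> Uu -> Qz <- Jr
  P4: Wf <- Wu -> Pw -> Fj <- Uu <- Jr
  P5: Wf <- Wu -> Pw -> Fj <- Uu -> Qz <- Jr
  P6: Wf <- Wu -> Pw -> Qz <- Jr
  P7: Wf <- Wu -> Pw -> Qz <- Uu <- Jr
  P8: Wf <- Wu -> Jr
Condition 1 (no descendant of Wf in the set): holds — descendants of Wf are {Fj, Jr, Pw, Qz, Uu}; none are in {Wu}.
Condition 2 (every backdoor path blocked by {Wu}):
  P1: blocked at fork node Wu ∈ conditioning set.
  P2: blocked at fork node Wu ∈ conditioning set.
  P3: blocked at fork node Wu ∈ conditioning set.
  P4: blocked at fork node Wu ∈ conditioning set.
  P5: blocked at fork node Wu ∈ conditioning set.
  P6: blocked at fork node Wu ∈ conditioning set.
  P7: blocked at fork node Wu ∈ conditioning set.
  P8: blocked at fork node Wu ∈ conditioning set.
{Wu} satisfies the backdoor criterion.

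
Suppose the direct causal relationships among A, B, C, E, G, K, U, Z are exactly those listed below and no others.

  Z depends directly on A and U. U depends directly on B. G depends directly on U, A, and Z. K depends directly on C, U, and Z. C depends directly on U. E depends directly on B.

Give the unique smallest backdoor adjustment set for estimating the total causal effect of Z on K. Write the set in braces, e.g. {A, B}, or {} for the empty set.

{U}

Variables eligible for adjustment (non-descendants of Z, excluding Z and K): {A, B, C, E, U}.
Backdoor paths from Z to K:
  P1: Z <- U -> C -> K
  P2: Z <- U -> K
  P3: Z <- A -> G <- U -> C -> K
  P4: Z <- A -> G <- U -> K
The empty set is not sufficient: P1 (Z <- U -> C -> K) has no collider blocking it and no conditioned non-collider, so it is open.
Try {U}:
  P1: blocked at fork node U ∈ conditioning set.
  P2: blocked at fork node U ∈ conditioning set.
  P3: blocked at collider G (neither it nor any descendant is in the conditioning set).
  P4: blocked at collider G (neither it nor any descendant is in the conditioning set).
{U} contains no descendant of Z and blocks every backdoor path.
No other singleton works — e.g. {B} leaves P1 open — so {U} is the unique smallest valid adjustment set.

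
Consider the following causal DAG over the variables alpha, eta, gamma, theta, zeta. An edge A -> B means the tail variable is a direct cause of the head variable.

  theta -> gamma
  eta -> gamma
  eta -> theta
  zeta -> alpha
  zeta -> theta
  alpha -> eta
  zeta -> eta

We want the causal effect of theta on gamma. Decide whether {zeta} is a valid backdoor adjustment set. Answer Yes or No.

Backdoor paths from theta to gamma (paths whose first edge points into theta):
  P1: theta <- zeta -> alpha -> eta -> gamma
  P2: theta <- zeta -> eta -> gamma
  P3: theta <- eta -> gamma
Condition 1 (no descendant of theta in the set): holds — descendants of theta are {gamma}; none are in {zeta}.
Condition 2 (every backdoor path blocked by {zeta}):
  P1: blocked at fork node zeta ∈ conditioning set.
  P2: blocked at fork node zeta ∈ conditioning set.
  P3: open — no interior node is in the conditioning set.
{zeta} does not satisfy the backdoor criterion.

No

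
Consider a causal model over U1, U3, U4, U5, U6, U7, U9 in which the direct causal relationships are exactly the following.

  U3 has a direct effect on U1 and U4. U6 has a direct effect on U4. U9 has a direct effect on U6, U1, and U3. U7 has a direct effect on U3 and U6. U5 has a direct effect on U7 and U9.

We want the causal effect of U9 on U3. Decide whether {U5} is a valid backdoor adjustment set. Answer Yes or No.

Yes

Backdoor paths from U9 to U3 (paths whose first edge points into U9):
  P1: U9 <- U5 -> U7 -> U6 -> U4 <- U3
  P2: U9 <- U5 -> U7 -> U3
Condition 1 (no descendant of U9 in the set): holds — descendants of U9 are {U1, U3, U4, U6}; none are in {U5}.
Condition 2 (every backdoor path blocked by {U5}):
  P1: blocked at fork node U5 ∈ conditioning set.
  P2: blocked at fork node U5 ∈ conditioning set.
{U5} satisfies the backdoor criterion.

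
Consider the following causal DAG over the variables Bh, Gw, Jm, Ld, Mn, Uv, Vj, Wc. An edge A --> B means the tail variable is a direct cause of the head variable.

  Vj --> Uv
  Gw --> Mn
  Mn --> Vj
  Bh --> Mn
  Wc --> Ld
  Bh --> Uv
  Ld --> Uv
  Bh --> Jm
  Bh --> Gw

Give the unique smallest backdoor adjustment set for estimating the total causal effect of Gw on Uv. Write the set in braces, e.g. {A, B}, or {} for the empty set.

Variables eligible for adjustment (non-descendants of Gw, excluding Gw and Uv): {Bh, Jm, Ld, Wc}.
Backdoor paths from Gw to Uv:
  P1: Gw <- Bh -> Mn -> Vj -> Uv
  P2: Gw <- Bh -> Uv
The empty set is not sufficient: P1 (Gw <- Bh -> Mn -> Vj -> Uv) has no collider blocking it and no conditioned non-collider, so it is open.
Try {Bh}:
  P1: blocked at fork node Bh ∈ conditioning set.
  P2: blocked at fork node Bh ∈ conditioning set.
{Bh} contains no descendant of Gw and blocks every backdoor path.
No other singleton works — e.g. {Wc} leaves P1 open — so {Bh} is the unique smallest valid adjustment set.

{Bh}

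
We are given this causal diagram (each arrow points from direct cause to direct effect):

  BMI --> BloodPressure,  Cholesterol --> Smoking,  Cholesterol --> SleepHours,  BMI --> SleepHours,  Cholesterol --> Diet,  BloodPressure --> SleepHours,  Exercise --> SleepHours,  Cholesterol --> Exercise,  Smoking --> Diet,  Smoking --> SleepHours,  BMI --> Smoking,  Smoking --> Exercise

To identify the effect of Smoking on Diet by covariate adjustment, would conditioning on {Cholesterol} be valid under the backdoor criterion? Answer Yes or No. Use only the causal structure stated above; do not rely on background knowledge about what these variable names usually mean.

Backdoor paths from Smoking to Diet (paths whose first edge points into Smoking):
  P1: Smoking <- Cholesterol -> Diet
  P2: Smoking <- BMI -> BloodPressure -> SleepHours <- Cholesterol -> Diet
  P3: Smoking <- BMI -> BloodPressure -> SleepHours <- Exercise <- Cholesterol -> Diet
  P4: Smoking <- BMI -> SleepHours <- Cholesterol -> Diet
  P5: Smoking <- BMI -> SleepHours <- Exercise <- Cholesterol -> Diet
Condition 1 (no descendant of Smoking in the set): holds — descendants of Smoking are {Diet, Exercise, SleepHours}; none are in {Cholesterol}.
Condition 2 (every backdoor path blocked by {Cholesterol}):
  P1: blocked at fork node Cholesterol ∈ conditioning set.
  P2: blocked at collider SleepHours (neither it nor any descendant is in the conditioning set).
  P3: blocked at collider SleepHours (neither it nor any descendant is in the conditioning set).
  P4: blocked at collider SleepHours (neither it nor any descendant is in the conditioning set).
  P5: blocked at collider SleepHours (neither it nor any descendant is in the conditioning set).
{Cholesterol} satisfies the backdoor criterion.

Yes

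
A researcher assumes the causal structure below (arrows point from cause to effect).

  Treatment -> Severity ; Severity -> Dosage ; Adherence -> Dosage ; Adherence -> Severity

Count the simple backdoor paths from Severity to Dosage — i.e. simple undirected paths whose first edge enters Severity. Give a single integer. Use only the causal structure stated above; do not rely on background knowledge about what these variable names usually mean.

1

A backdoor path from Severity to Dosage is any simple undirected path whose first edge points into Severity (i.e. leaves Severity via a parent).
Parents of Severity: {Adherence, Treatment}.
Enumerating:
  P1: Severity <- Adherence -> Dosage
That exhausts the simple backdoor paths. Count: 1.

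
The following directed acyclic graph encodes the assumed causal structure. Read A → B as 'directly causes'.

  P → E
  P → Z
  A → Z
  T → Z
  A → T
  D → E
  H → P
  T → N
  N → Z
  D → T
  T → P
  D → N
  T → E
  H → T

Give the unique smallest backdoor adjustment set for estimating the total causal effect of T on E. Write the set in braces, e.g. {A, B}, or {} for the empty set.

{D, H}

Variables eligible for adjustment (non-descendants of T, excluding T and E): {A, D, H}.
Backdoor paths from T to E:
  P1: T <- A -> Z <- P -> E
  P2: T <- A -> Z <- N <- D -> E
  P3: T <- D -> N -> Z <- P -> E
  P4: T <- D -> E
  P5: T <- H -> P -> Z <- N <- D -> E
  P6: T <- H -> P -> E
The empty set is not sufficient: P4 (T <- D -> E) has no collider blocking it and no conditioned non-collider, so it is open.
Try {D, H}:
  P1: blocked at collider Z (neither it nor any descendant is in the conditioning set).
  P2: blocked at collider Z (neither it nor any descendant is in the conditioning set).
  P3: blocked at fork node D ∈ conditioning set.
  P4: blocked at fork node D ∈ conditioning set.
  P5: blocked at fork node H ∈ conditioning set.
  P6: blocked at fork node H ∈ conditioning set.
{D, H} contains no descendant of T and blocks every backdoor path.
Every element of {D, H} is needed (dropping D leaves P4 open; dropping H leaves P6 open), so no proper subset is valid.
Among all size-2 subsets of the eligible variables, only {D, H} blocks every backdoor path, so it is the unique smallest valid adjustment set.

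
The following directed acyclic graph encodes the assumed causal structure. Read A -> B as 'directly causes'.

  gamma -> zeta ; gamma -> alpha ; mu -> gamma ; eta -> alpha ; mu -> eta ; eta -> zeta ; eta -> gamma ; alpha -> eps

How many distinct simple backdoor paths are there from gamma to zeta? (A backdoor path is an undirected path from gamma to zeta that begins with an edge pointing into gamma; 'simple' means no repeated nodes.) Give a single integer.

2

A backdoor path from gamma to zeta is any simple undirected path whose first edge points into gamma (i.e. leaves gamma via a parent).
Parents of gamma: {eta, mu}.
Enumerating:
  P1: gamma <- mu -> eta -> zeta
  P2: gamma <- eta -> zeta
That exhausts the simple backdoor paths. Count: 2.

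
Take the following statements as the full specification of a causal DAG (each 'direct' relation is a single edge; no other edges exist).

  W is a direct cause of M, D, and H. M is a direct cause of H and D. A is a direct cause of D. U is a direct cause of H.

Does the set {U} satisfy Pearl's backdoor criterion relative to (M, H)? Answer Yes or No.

No

Backdoor paths from M to H (paths whose first edge points into M):
  P1: M <- W -> H
Condition 1 (no descendant of M in the set): holds — descendants of M are {D, H}; none are in {U}.
Condition 2 (every backdoor path blocked by {U}):
  P1: open — no interior node is in the conditioning set.
{U} does not satisfy the backdoor criterion.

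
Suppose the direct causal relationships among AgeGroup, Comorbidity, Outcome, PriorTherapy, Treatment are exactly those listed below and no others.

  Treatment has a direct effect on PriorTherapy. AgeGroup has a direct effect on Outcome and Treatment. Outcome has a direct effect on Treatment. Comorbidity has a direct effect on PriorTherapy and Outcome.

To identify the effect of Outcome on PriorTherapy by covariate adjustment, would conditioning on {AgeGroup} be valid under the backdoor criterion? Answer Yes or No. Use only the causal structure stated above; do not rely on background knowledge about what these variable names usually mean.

Backdoor paths from Outcome to PriorTherapy (paths whose first edge points into Outcome):
  P1: Outcome <- Comorbidity -> PriorTherapy
  P2: Outcome <- AgeGroup -> Treatment -> PriorTherapy
Condition 1 (no descendant of Outcome in the set): holds — descendants of Outcome are {PriorTherapy, Treatment}; none are in {AgeGroup}.
Condition 2 (every backdoor path blocked by {AgeGroup}):
  P1: open — no interior node is in the conditioning set.
  P2: blocked at fork node AgeGroup ∈ conditioning set.
{AgeGroup} does not satisfy the backdoor criterion.

No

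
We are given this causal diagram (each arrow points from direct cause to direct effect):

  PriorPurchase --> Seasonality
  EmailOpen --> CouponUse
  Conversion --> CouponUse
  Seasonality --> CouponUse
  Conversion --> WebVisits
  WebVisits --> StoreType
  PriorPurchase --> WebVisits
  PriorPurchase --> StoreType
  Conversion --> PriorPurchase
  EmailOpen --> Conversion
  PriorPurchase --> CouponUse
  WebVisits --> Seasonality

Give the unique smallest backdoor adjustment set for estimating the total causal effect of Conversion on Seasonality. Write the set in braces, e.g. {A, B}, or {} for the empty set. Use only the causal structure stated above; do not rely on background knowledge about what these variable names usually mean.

{}

Variables eligible for adjustment (non-descendants of Conversion, excluding Conversion and Seasonality): {EmailOpen}.
Backdoor paths from Conversion to Seasonality:
  P1: Conversion <- EmailOpen -> CouponUse <- PriorPurchase -> WebVisits -> Seasonality
  P2: Conversion <- EmailOpen -> CouponUse <- PriorPurchase -> StoreType <- WebVisits -> Seasonality
  P3: Conversion <- EmailOpen -> CouponUse <- PriorPurchase -> Seasonality
  P4: Conversion <- EmailOpen -> CouponUse <- Seasonality
Each backdoor path contains an unconditioned collider, so every path is already blocked with the empty conditioning set:
  P1: blocked at collider CouponUse (neither it nor any descendant is in the conditioning set).
  P2: blocked at collider CouponUse (neither it nor any descendant is in the conditioning set).
  P3: blocked at collider CouponUse (neither it nor any descendant is in the conditioning set).
  P4: blocked at collider CouponUse (neither it nor any descendant is in the conditioning set).
The empty set is therefore the unique smallest valid set.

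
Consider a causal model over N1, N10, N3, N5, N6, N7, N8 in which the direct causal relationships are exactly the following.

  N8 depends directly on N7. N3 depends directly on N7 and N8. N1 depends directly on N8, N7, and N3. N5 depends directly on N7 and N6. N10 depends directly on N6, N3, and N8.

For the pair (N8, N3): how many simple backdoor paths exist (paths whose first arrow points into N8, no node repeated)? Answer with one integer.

A backdoor path from N8 to N3 is any simple undirected path whose first edge points into N8 (i.e. leaves N8 via a parent).
Parents of N8: {N7}.
Enumerating:
  P1: N8 <- N7 -> N3
  P2: N8 <- N7 -> N5 <- N6 -> N10 <- N3
  P3: N8 <- N7 -> N1 <- N3
That exhausts the simple backdoor paths. Count: 3.

3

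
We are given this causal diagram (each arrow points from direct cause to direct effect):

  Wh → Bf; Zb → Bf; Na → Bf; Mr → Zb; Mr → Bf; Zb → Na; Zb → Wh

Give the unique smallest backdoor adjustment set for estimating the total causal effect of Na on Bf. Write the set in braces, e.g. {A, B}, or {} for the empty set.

{Zb}

Variables eligible for adjustment (non-descendants of Na, excluding Na and Bf): {Mr, Wh, Zb}.
Backdoor paths from Na to Bf:
  P1: Na <- Zb <- Mr -> Bf
  P2: Na <- Zb -> Wh -> Bf
  P3: Na <- Zb -> Bf
The empty set is not sufficient: P1 (Na <- Zb <- Mr -> Bf) has no collider blocking it and no conditioned non-collider, so it is open.
Try {Zb}:
  P1: blocked at chain node Zb ∈ conditioning set.
  P2: blocked at fork node Zb ∈ conditioning set.
  P3: blocked at fork node Zb ∈ conditioning set.
{Zb} contains no descendant of Na and blocks every backdoor path.
No other singleton works — e.g. {Mr} leaves P2 open — so {Zb} is the unique smallest valid adjustment set.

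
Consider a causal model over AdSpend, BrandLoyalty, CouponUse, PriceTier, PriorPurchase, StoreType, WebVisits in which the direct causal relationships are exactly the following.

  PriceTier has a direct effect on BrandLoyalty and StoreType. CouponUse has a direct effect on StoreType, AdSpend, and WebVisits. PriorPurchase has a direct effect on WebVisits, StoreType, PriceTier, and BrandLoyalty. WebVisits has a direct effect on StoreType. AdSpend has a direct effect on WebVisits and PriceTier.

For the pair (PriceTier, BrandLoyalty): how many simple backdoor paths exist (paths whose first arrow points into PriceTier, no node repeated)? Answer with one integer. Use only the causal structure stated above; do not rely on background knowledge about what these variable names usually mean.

8

A backdoor path from PriceTier to BrandLoyalty is any simple undirected path whose first edge points into PriceTier (i.e. leaves PriceTier via a parent).
Parents of PriceTier: {AdSpend, PriorPurchase}.
Enumerating:
  P1: PriceTier <- PriorPurchase -> BrandLoyalty
  P2: PriceTier <- AdSpend <- CouponUse -> WebVisits <- PriorPurchase -> BrandLoyalty
  P3: PriceTier <- AdSpend <- CouponUse -> WebVisits -> StoreType <- PriorPurchase -> BrandLoyalty
  P4: PriceTier <- AdSpend <- CouponUse -> StoreType <- PriorPurchase -> BrandLoyalty
  P5: PriceTier <- AdSpend <- CouponUse -> StoreType <- WebVisits <- PriorPurchase -> BrandLoyalty
  P6: PriceTier <- AdSpend -> WebVisits <- PriorPurchase -> BrandLoyalty
  P7: PriceTier <- AdSpend -> WebVisits <- CouponUse -> StoreType <- PriorPurchase -> BrandLoyalty
  P8: PriceTier <- AdSpend -> WebVisits -> StoreType <- PriorPurchase -> BrandLoyalty
That exhausts the simple backdoor paths. Count: 8.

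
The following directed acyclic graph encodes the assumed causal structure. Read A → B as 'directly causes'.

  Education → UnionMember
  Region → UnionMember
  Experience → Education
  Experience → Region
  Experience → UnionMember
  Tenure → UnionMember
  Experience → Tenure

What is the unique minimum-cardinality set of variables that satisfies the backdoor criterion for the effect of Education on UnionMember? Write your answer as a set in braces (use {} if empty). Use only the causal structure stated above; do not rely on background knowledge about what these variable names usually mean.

Variables eligible for adjustment (non-descendants of Education, excluding Education and UnionMember): {Experience, Region, Tenure}.
Backdoor paths from Education to UnionMember:
  P1: Education <- Experience -> Tenure -> UnionMember
  P2: Education <- Experience -> Region -> UnionMember
  P3: Education <- Experience -> UnionMember
The empty set is not sufficient: P1 (Education <- Experience -> Tenure -> UnionMember) has no collider blocking it and no conditioned non-collider, so it is open.
Try {Experience}:
  P1: blocked at fork node Experience ∈ conditioning set.
  P2: blocked at fork node Experience ∈ conditioning set.
  P3: blocked at fork node Experience ∈ conditioning set.
{Experience} contains no descendant of Education and blocks every backdoor path.
No other singleton works — e.g. {Tenure} leaves P2 open — so {Experience} is the unique smallest valid adjustment set.

{Experience}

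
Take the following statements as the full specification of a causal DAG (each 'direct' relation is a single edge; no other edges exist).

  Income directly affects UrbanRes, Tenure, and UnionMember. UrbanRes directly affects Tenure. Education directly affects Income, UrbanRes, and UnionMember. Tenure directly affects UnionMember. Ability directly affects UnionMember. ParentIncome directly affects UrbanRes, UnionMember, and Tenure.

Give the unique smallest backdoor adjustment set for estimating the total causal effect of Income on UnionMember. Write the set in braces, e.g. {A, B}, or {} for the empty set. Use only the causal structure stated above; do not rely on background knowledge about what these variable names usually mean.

Variables eligible for adjustment (non-descendants of Income, excluding Income and UnionMember): {Ability, Education, ParentIncome}.
Backdoor paths from Income to UnionMember:
  P1: Income <- Education -> UrbanRes <- ParentIncome -> Tenure -> UnionMember
  P2: Income <- Education -> UrbanRes <- ParentIncome -> UnionMember
  P3: Income <- Education -> UrbanRes -> Tenure <- ParentIncome -> UnionMember
  P4: Income <- Education -> UrbanRes -> Tenure -> UnionMember
  P5: Income <- Education -> UnionMember
The empty set is not sufficient: P4 (Income <- Education -> UrbanRes -> Tenure -> UnionMember) has no collider blocking it and no conditioned non-collider, so it is open.
Try {Education}:
  P1: blocked at fork node Education ∈ conditioning set.
  P2: blocked at fork node Education ∈ conditioning set.
  P3: blocked at fork node Education ∈ conditioning set.
  P4: blocked at fork node Education ∈ conditioning set.
  P5: blocked at fork node Education ∈ conditioning set.
{Education} contains no descendant of Income and blocks every backdoor path.
No other singleton works — e.g. {ParentIncome} leaves P4 open — so {Education} is the unique smallest valid adjustment set.

{Education}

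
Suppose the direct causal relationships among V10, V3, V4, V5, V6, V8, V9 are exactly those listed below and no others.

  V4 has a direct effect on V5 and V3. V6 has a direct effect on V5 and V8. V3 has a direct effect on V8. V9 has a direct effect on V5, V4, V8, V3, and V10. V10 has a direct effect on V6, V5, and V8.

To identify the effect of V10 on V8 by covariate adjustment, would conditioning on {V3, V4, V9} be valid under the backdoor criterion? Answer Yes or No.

Backdoor paths from V10 to V8 (paths whose first edge points into V10):
  P1: V10 <- V9 -> V4 -> V3 -> V8
  P2: V10 <- V9 -> V4 -> V5 <- V6 -> V8
  P3: V10 <- V9 -> V3 <- V4 -> V5 <- V6 -> V8
  P4: V10 <- V9 -> V3 -> V8
  P5: V10 <- V9 -> V5 <- V4 -> V3 -> V8
  P6: V10 <- V9 -> V5 <- V6 -> V8
  P7: V10 <- V9 -> V8
Condition 1 (no descendant of V10 in the set): holds — descendants of V10 are {V5, V6, V8}; none are in {V3, V4, V9}.
Condition 2 (every backdoor path blocked by {V3, V4, V9}):
  P1: blocked at fork node V9 ∈ conditioning set.
  P2: blocked at fork node V9 ∈ conditioning set.
  P3: blocked at fork node V9 ∈ conditioning set.
  P4: blocked at fork node V9 ∈ conditioning set.
  P5: blocked at fork node V9 ∈ conditioning set.
  P6: blocked at fork node V9 ∈ conditioning set.
  P7: blocked at fork node V9 ∈ conditioning set.
{V3, V4, V9} satisfies the backdoor criterion.

Yes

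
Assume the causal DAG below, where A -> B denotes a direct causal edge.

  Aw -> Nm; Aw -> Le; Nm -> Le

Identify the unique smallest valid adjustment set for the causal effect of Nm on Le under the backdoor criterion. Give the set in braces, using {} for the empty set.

Variables eligible for adjustment (non-descendants of Nm, excluding Nm and Le): {Aw}.
Backdoor paths from Nm to Le:
  P1: Nm <- Aw -> Le
The empty set is not sufficient: P1 (Nm <- Aw -> Le) has no collider blocking it and no conditioned non-collider, so it is open.
Try {Aw}:
  P1: blocked at fork node Aw ∈ conditioning set.
{Aw} contains no descendant of Nm and blocks every backdoor path.
{Aw} is the unique smallest valid adjustment set.

{Aw}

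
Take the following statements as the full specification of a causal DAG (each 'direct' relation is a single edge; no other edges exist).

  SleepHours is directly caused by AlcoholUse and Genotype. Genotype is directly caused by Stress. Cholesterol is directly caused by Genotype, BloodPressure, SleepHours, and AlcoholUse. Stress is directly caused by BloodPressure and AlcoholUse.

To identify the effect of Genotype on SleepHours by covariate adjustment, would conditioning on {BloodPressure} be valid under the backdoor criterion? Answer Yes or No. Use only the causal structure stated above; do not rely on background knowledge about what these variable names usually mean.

Backdoor paths from Genotype to SleepHours (paths whose first edge points into Genotype):
  P1: Genotype <- Stress <- BloodPressure -> Cholesterol <- AlcoholUse -> SleepHours
  P2: Genotype <- Stress <- BloodPressure -> Cholesterol <- SleepHours
  P3: Genotype <- Stress <- AlcoholUse -> SleepHours
  P4: Genotype <- Stress <- AlcoholUse -> Cholesterol <- SleepHours
Condition 1 (no descendant of Genotype in the set): holds — descendants of Genotype are {Cholesterol, SleepHours}; none are in {BloodPressure}.
Condition 2 (every backdoor path blocked by {BloodPressure}):
  P1: blocked at fork node BloodPressure ∈ conditioning set.
  P2: blocked at fork node BloodPressure ∈ conditioning set.
  P3: open — no interior node is in the conditioning set.
  P4: blocked at collider Cholesterol (neither it nor any descendant is in the conditioning set).
{BloodPressure} does not satisfy the backdoor criterion.

No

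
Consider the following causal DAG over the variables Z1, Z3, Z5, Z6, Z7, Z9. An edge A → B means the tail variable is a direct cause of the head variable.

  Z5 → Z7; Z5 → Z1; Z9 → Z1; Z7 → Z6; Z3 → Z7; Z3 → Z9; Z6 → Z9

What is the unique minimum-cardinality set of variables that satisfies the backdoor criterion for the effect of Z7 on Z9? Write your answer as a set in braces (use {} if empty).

Variables eligible for adjustment (non-descendants of Z7, excluding Z7 and Z9): {Z3, Z5}.
Backdoor paths from Z7 to Z9:
  P1: Z7 <- Z5 -> Z1 <- Z9
  P2: Z7 <- Z3 -> Z9
The empty set is not sufficient: P2 (Z7 <- Z3 -> Z9) has no collider blocking it and no conditioned non-collider, so it is open.
Try {Z3}:
  P1: blocked at collider Z1 (neither it nor any descendant is in the conditioning set).
  P2: blocked at fork node Z3 ∈ conditioning set.
{Z3} contains no descendant of Z7 and blocks every backdoor path.
No other singleton works — e.g. {Z5} leaves P2 open — so {Z3} is the unique smallest valid adjustment set.

{Z3}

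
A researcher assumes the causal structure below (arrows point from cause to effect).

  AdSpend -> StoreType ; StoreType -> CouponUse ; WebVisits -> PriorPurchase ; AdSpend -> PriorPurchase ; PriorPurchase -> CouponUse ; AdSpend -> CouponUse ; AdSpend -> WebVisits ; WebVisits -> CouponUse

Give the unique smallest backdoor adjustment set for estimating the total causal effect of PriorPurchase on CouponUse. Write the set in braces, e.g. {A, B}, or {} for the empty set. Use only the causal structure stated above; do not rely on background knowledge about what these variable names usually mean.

Variables eligible for adjustment (non-descendants of PriorPurchase, excluding PriorPurchase and CouponUse): {AdSpend, StoreType, WebVisits}.
Backdoor paths from PriorPurchase to CouponUse:
  P1: PriorPurchase <- AdSpend -> WebVisits -> CouponUse
  P2: PriorPurchase <- AdSpend -> StoreType -> CouponUse
  P3: PriorPurchase <- AdSpend -> CouponUse
  P4: PriorPurchase <- WebVisits <- AdSpend -> StoreType -> CouponUse
  P5: PriorPurchase <- WebVisits <- AdSpend -> CouponUse
  P6: PriorPurchase <- WebVisits -> CouponUse
The empty set is not sufficient: P1 (PriorPurchase <- AdSpend -> WebVisits -> CouponUse) has no collider blocking it and no conditioned non-collider, so it is open.
Try {AdSpend, WebVisits}:
  P1: blocked at fork node AdSpend ∈ conditioning set.
  P2: blocked at fork node AdSpend ∈ conditioning set.
  P3: blocked at fork node AdSpend ∈ conditioning set.
  P4: blocked at chain node WebVisits ∈ conditioning set.
  P5: blocked at chain node WebVisits ∈ conditioning set.
  P6: blocked at fork node WebVisits ∈ conditioning set.
{AdSpend, WebVisits} contains no descendant of PriorPurchase and blocks every backdoor path.
Every element of {AdSpend, WebVisits} is needed (dropping AdSpend leaves P2 open; dropping WebVisits leaves P6 open), so no proper subset is valid.
Among all size-2 subsets of the eligible variables, only {AdSpend, WebVisits} blocks every backdoor path, so it is the unique smallest valid adjustment set.

{AdSpend, WebVisits}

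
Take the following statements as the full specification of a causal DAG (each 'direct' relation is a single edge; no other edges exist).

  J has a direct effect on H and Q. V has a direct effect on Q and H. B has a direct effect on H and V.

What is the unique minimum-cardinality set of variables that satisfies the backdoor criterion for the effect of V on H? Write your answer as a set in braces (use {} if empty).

Variables eligible for adjustment (non-descendants of V, excluding V and H): {B, J}.
Backdoor paths from V to H:
  P1: V <- B -> H
The empty set is not sufficient: P1 (V <- B -> H) has no collider blocking it and no conditioned non-collider, so it is open.
Try {B}:
  P1: blocked at fork node B ∈ conditioning set.
{B} contains no descendant of V and blocks every backdoor path.
No other singleton works — e.g. {J} leaves P1 open — so {B} is the unique smallest valid adjustment set.

{B}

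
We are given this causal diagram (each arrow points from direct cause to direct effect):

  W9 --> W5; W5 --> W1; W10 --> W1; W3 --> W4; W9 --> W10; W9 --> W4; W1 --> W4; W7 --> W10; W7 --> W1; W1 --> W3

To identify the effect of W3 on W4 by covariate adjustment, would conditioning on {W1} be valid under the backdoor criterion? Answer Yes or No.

Yes

Backdoor paths from W3 to W4 (paths whose first edge points into W3):
  P1: W3 <- W1 <- W5 <- W9 -> W4
  P2: W3 <- W1 <- W7 -> W10 <- W9 -> W4
  P3: W3 <- W1 <- W10 <- W9 -> W4
  P4: W3 <- W1 -> W4
Condition 1 (no descendant of W3 in the set): holds — descendants of W3 are {W4}; none are in {W1}.
Condition 2 (every backdoor path blocked by {W1}):
  P1: blocked at chain node W1 ∈ conditioning set.
  P2: blocked at chain node W1 ∈ conditioning set.
  P3: blocked at chain node W1 ∈ conditioning set.
  P4: blocked at fork node W1 ∈ conditioning set.
{W1} satisfies the backdoor criterion.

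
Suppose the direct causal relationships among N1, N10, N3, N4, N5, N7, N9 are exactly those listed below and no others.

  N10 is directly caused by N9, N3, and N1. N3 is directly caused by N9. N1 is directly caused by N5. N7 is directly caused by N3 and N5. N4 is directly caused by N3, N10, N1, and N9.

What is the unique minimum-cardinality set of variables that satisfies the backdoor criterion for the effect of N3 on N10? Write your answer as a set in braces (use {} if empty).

Variables eligible for adjustment (non-descendants of N3, excluding N3 and N10): {N1, N5, N9}.
Backdoor paths from N3 to N10:
  P1: N3 <- N9 -> N10
  P2: N3 <- N9 -> N4 <- N1 -> N10
  P3: N3 <- N9 -> N4 <- N10
The empty set is not sufficient: P1 (N3 <- N9 -> N10) has no collider blocking it and no conditioned non-collider, so it is open.
Try {N9}:
  P1: blocked at fork node N9 ∈ conditioning set.
  P2: blocked at fork node N9 ∈ conditioning set.
  P3: blocked at fork node N9 ∈ conditioning set.
{N9} contains no descendant of N3 and blocks every backdoor path.
No other singleton works — e.g. {N5} leaves P1 open — so {N9} is the unique smallest valid adjustment set.

{N9}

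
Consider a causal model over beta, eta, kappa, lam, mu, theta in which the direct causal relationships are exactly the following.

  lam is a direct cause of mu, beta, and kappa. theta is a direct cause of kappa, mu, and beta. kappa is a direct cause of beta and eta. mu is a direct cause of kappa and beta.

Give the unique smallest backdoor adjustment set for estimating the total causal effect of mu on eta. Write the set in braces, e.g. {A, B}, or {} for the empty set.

Variables eligible for adjustment (non-descendants of mu, excluding mu and eta): {lam, theta}.
Backdoor paths from mu to eta:
  P1: mu <- lam -> kappa -> eta
  P2: mu <- lam -> beta <- theta -> kappa -> eta
  P3: mu <- lam -> beta <- kappa -> eta
  P4: mu <- theta -> kappa -> eta
  P5: mu <- theta -> beta <- lam -> kappa -> eta
  P6: mu <- theta -> beta <- kappa -> eta
The empty set is not sufficient: P1 (mu <- lam -> kappa -> eta) has no collider blocking it and no conditioned non-collider, so it is open.
Try {lam, theta}:
  P1: blocked at fork node lam ∈ conditioning set.
  P2: blocked at fork node lam ∈ conditioning set.
  P3: blocked at fork node lam ∈ conditioning set.
  P4: blocked at fork node theta ∈ conditioning set.
  P5: blocked at fork node theta ∈ conditioning set.
  P6: blocked at fork node theta ∈ conditioning set.
{lam, theta} contains no descendant of mu and blocks every backdoor path.
Every element of {lam, theta} is needed (dropping lam leaves P1 open; dropping theta leaves P4 open), so no proper subset is valid.
Among all size-2 subsets of the eligible variables, only {lam, theta} blocks every backdoor path, so it is the unique smallest valid adjustment set.

{lam, theta}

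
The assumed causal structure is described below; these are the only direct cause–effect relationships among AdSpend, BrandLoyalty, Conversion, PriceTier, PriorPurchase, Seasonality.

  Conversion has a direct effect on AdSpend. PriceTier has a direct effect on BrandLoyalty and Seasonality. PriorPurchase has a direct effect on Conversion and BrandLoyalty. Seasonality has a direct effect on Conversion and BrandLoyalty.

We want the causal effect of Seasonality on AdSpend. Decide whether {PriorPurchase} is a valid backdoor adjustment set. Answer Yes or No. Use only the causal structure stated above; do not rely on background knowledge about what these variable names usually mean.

Yes

Backdoor paths from Seasonality to AdSpend (paths whose first edge points into Seasonality):
  P1: Seasonality <- PriceTier -> BrandLoyalty <- PriorPurchase -> Conversion -> AdSpend
Condition 1 (no descendant of Seasonality in the set): holds — descendants of Seasonality are {AdSpend, BrandLoyalty, Conversion}; none are in {PriorPurchase}.
Condition 2 (every backdoor path blocked by {PriorPurchase}):
  P1: blocked at collider BrandLoyalty (neither it nor any descendant is in the conditioning set).
{PriorPurchase} satisfies the backdoor criterion.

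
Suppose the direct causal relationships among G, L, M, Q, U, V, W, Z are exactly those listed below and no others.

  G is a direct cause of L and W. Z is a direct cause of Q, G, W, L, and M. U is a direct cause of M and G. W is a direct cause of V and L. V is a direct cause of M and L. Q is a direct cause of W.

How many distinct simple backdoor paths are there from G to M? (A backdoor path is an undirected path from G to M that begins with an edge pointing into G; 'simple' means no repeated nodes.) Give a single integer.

8

A backdoor path from G to M is any simple undirected path whose first edge points into G (i.e. leaves G via a parent).
Parents of G: {U, Z}.
Enumerating:
  P1: G <- U -> M
  P2: G <- Z -> Q -> W -> V -> M
  P3: G <- Z -> Q -> W -> L <- V -> M
  P4: G <- Z -> W -> V -> M
  P5: G <- Z -> W -> L <- V -> M
  P6: G <- Z -> L <- W -> V -> M
  P7: G <- Z -> L <- V -> M
  P8: G <- Z -> M
That exhausts the simple backdoor paths. Count: 8.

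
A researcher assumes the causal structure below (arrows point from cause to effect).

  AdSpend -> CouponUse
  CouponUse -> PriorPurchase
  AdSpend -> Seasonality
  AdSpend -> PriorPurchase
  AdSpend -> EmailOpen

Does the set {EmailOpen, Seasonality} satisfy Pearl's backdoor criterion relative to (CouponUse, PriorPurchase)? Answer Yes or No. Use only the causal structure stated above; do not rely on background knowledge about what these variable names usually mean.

Backdoor paths from CouponUse to PriorPurchase (paths whose first edge points into CouponUse):
  P1: CouponUse <- AdSpend -> PriorPurchase
Condition 1 (no descendant of CouponUse in the set): holds — descendants of CouponUse are {PriorPurchase}; none are in {EmailOpen, Seasonality}.
Condition 2 (every backdoor path blocked by {EmailOpen, Seasonality}):
  P1: open — no interior node is in the conditioning set.
{EmailOpen, Seasonality} does not satisfy the backdoor criterion.

No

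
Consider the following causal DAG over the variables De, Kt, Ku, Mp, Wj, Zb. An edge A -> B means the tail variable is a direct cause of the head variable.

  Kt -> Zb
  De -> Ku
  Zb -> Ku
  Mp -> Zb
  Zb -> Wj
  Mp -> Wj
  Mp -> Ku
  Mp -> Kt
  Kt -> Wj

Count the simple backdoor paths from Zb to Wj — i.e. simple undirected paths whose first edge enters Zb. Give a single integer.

A backdoor path from Zb to Wj is any simple undirected path whose first edge points into Zb (i.e. leaves Zb via a parent).
Parents of Zb: {Kt, Mp}.
Enumerating:
  P1: Zb <- Mp -> Kt -> Wj
  P2: Zb <- Mp -> Wj
  P3: Zb <- Kt <- Mp -> Wj
  P4: Zb <- Kt -> Wj
That exhausts the simple backdoor paths. Count: 4.

4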